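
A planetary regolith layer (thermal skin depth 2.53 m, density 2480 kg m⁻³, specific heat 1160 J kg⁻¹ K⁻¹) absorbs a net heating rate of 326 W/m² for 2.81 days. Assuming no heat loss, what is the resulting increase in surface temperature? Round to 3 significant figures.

10.9 K

Areal heat capacity C = ρ c_p D = 2480 × 1160 × 2.53 = 7.28×10^6 J m⁻² K⁻¹.
Net heat input Q = F Δt = 326 × (2.81 days × 86400 s/day) = 7.91×10^7 J/m².
ΔT = Q / C = 7.91×10^7 / 7.28×10^6 = 10.9 K.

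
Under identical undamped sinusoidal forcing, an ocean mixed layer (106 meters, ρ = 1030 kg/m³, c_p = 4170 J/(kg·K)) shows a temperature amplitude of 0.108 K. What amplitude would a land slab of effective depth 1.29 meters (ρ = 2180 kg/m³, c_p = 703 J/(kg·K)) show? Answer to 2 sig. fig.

25 K

C_ocean = 4.55×10^8 J/(m²·K); C_land = 1.98×10^6 J/(m²·K).
A ∝ 1/C ⇒ A_land = A_ocean × C_ocean/C_land = 0.108 × 230 = 24.9 K.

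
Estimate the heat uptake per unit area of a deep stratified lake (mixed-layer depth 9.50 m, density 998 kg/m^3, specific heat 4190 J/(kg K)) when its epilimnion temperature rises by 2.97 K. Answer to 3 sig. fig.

1.18×10^8

Areal heat capacity C = ρ c_p D = 998 × 4190 × 9.50 = 3.97×10^7 J m⁻² K⁻¹.
ΔQ = C ΔT = 3.97×10^7 × 2.97 = 1.18×10^8 J/m².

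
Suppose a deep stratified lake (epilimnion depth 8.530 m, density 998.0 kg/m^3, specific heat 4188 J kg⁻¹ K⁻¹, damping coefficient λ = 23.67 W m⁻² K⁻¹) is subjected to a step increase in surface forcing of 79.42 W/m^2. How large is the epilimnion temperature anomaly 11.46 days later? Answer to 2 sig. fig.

Areal heat capacity C = ρ c_p D = 998.0 × 4188 × 8.530 = 3.57×10^7 J m⁻² K⁻¹.
τ = C / λ = 3.57×10^7 / 23.67 = 1.51×10^6 s.
Equilibrium anomaly ΔT_eq = F / λ = 79.42 / 23.67 = 3.36 K.
t = 11.46 days = 9.90×10^5 s, so t/τ = 0.657.
ΔT(t) = ΔT_eq (1 − e^(−t/τ)) = 3.36 × (1 − e^−0.657) = 1.62 K.

1.6 K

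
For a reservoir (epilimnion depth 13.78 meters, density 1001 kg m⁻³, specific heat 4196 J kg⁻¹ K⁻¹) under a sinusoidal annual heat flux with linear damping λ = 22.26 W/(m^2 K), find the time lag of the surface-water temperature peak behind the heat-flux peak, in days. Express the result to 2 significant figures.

28 days

Areal heat capacity C = ρ c_p D = 1001 × 4196 × 13.78 = 5.79×10^7 J m⁻² K⁻¹.
ω = 2π / 3.15×10^7 s = 1.99×10^-7 s⁻¹.
Phase lag φ = arctan(Cω/λ) = arctan(11.5/22.26) = 0.478 rad.
Time lag = φ / ω = 0.478 / 1.99×10^-7 = 2.40×10^6 s = 27.8 days.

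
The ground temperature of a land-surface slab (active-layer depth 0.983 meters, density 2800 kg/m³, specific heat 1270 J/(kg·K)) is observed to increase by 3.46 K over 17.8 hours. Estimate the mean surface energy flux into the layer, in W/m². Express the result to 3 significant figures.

Areal heat capacity C = ρ c_p D = 2800 × 1270 × 0.983 = 3.50×10^6 J m⁻² K⁻¹.
Required heat per unit area: Q = C ΔT = 3.50×10^6 × 3.46 = 1.21×10^7 J/m².
Flux F = Q / Δt = 1.21×10^7 / 64100 s = 189 W/m².

189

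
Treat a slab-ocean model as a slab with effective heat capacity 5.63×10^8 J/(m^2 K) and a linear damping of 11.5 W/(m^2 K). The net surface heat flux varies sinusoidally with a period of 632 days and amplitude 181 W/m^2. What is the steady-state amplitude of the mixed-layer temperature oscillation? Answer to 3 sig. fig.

2.75 K

Areal heat capacity C = 5.63×10^8 J/(m^2 K) (given).
Angular frequency ω = 2π / T = 2π / 5.46×10^7 s = 1.15×10^-7 s⁻¹.
√((Cω)² + λ²) = √((64.8)² + 11.5²) = 65.8 W/(m²·K).
Amplitude A = F₀ / √((Cω)²+λ²) = 181 / 65.8 = 2.75 K.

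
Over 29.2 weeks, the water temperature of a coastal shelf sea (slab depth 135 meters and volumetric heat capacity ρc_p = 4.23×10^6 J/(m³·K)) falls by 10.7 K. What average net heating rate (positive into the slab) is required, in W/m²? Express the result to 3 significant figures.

-346

Areal heat capacity C = ρc_p × D = 4.23×10^6 × 135 = 5.71×10^8 J/(m²·K).
Required heat per unit area: Q = C ΔT = 5.71×10^8 × -10.7 = -6.11×10^9 J/m².
Flux F = Q / Δt = -6.11×10^9 / 1.77×10^7 s = -346 W/m².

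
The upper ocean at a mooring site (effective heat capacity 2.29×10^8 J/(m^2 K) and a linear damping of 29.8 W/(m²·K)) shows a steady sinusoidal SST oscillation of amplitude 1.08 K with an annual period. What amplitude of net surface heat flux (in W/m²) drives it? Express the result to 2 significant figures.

59

Areal heat capacity C = 2.29×10^8 J/(m^2 K) (given).
ω = 2π / 3.15×10^7 s = 1.99×10^-7 s⁻¹.
√((Cω)² + λ²) = √((45.6)² + 29.8²) = 54.5 W/(m²·K).
F₀ = A × √((Cω)²+λ²) = 1.08 × 54.5 = 58.9 W/m².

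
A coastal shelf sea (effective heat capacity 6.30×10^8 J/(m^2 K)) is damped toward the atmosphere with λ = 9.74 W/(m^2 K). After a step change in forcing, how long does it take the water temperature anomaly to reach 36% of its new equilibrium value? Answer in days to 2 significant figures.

Areal heat capacity C = 6.30×10^8 J/(m^2 K) (given).
τ = C / λ = 6.30×10^8 / 9.74 = 6.47×10^7 s.
Fraction reached: 1 − e^(−t/τ) = 0.36 ⇒ t = −τ ln(1 − 0.36) = τ × 0.446.
t = 2.89×10^7 s = 334 days.

330 days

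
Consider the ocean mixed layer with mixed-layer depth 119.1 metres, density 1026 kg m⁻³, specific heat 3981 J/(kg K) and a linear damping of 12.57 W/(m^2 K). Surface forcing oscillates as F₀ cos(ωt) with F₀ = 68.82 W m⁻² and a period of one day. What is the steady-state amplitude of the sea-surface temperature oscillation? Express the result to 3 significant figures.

Areal heat capacity C = ρ c_p D = 1026 × 3981 × 119.1 = 4.86×10^8 J m⁻² K⁻¹.
Angular frequency ω = 2π / T = 2π / 86400 s = 7.27×10^-5 s⁻¹.
√((Cω)² + λ²) = √((35400)² + 12.57²) = 35400 W/(m²·K).
Amplitude A = F₀ / √((Cω)²+λ²) = 68.82 / 35400 = 0.00195 K.

0.00195 K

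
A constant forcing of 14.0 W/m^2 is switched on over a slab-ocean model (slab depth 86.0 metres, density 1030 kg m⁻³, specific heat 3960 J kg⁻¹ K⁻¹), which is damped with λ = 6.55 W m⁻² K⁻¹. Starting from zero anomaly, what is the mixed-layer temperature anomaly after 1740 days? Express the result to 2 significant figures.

Areal heat capacity C = ρ c_p D = 1030 × 3960 × 86.0 = 3.51×10^8 J/(m²·K).
τ = C / λ = 3.51×10^8 / 6.55 = 5.36×10^7 s.
Equilibrium anomaly ΔT_eq = F / λ = 14.0 / 6.55 = 2.14 K.
t = 1740 days = 1.50×10^8 s, so t/τ = 2.81.
ΔT(t) = ΔT_eq (1 − e^(−t/τ)) = 2.14 × (1 − e^−2.81) = 2.01 K.

2.0 K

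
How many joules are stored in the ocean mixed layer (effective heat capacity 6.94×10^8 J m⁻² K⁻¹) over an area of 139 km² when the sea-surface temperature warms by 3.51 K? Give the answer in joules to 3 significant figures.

Areal heat capacity C = 6.94×10^8 J m⁻² K⁻¹ (given).
Heat per unit area: q = C ΔT = 6.94×10^8 × 3.51 = 2.44×10^9 J/m².
Total heat: Q = q × A = 2.44×10^9 × (139 × 10⁶ m²) = 3.39×10^17 J.

3.39×10^17 J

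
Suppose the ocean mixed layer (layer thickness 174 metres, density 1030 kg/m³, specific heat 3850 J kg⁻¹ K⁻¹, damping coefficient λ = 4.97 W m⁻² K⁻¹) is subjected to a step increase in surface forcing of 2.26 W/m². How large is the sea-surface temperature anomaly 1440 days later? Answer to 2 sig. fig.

Areal heat capacity C = ρ c_p D = 1030 × 3850 × 174 = 6.90×10^8 J/(m^2 K).
τ = C / λ = 6.90×10^8 / 4.97 = 1.39×10^8 s.
Equilibrium anomaly ΔT_eq = F / λ = 2.26 / 4.97 = 0.455 K.
t = 1440 days = 1.24×10^8 s, so t/τ = 0.896.
ΔT(t) = ΔT_eq (1 − e^(−t/τ)) = 0.455 × (1 − e^−0.896) = 0.269 K.

0.27 K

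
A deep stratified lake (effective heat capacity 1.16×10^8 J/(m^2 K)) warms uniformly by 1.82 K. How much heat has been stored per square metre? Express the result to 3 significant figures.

2.11×10^8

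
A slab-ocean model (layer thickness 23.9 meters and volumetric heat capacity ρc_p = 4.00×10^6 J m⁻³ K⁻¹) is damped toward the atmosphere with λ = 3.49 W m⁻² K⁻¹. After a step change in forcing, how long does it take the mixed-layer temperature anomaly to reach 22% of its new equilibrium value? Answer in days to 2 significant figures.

Areal heat capacity C = ρc_p × D = 4.00×10^6 × 23.9 = 9.56×10^7 J/(m^2 K).
τ = C / λ = 9.56×10^7 / 3.49 = 2.74×10^7 s.
Fraction reached: 1 − e^(−t/τ) = 0.22 ⇒ t = −τ ln(1 − 0.22) = τ × 0.248.
t = 6.81×10^6 s = 78.8 days.

79 days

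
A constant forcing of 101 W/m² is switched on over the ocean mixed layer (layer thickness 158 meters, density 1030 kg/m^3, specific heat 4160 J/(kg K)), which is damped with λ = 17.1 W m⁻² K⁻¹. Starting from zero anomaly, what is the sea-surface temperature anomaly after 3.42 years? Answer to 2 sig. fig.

5.5 K

Areal heat capacity C = ρ c_p D = 1030 × 4160 × 158 = 6.77×10^8 J/(m^2 K).
τ = C / λ = 6.77×10^8 / 17.1 = 3.96×10^7 s.
Equilibrium anomaly ΔT_eq = F / λ = 101 / 17.1 = 5.91 K.
t = 3.42 years = 1.08×10^8 s, so t/τ = 2.73.
ΔT(t) = ΔT_eq (1 − e^(−t/τ)) = 5.91 × (1 − e^−2.73) = 5.52 K.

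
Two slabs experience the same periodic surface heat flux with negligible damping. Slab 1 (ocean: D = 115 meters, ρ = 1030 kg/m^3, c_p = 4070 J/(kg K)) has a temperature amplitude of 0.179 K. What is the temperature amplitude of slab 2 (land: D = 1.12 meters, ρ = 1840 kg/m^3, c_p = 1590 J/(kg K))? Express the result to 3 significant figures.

C_ocean = 4.82×10^8 J/(m²·K); C_land = 3.28×10^6 J/(m²·K).
A ∝ 1/C ⇒ A_land = A_ocean × C_ocean/C_land = 0.179 × 147 = 26.3 K.

26.3 K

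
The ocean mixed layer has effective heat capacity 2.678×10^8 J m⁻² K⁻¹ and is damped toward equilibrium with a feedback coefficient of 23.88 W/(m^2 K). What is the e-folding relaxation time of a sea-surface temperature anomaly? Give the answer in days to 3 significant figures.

130 days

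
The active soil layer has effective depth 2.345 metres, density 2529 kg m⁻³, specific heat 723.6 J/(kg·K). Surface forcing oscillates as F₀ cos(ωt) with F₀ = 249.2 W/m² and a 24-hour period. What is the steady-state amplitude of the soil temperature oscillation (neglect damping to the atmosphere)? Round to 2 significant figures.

Areal heat capacity C = ρ c_p D = 2529 × 723.6 × 2.345 = 4.29×10^6 J m⁻² K⁻¹.
Angular frequency ω = 2π / T = 2π / 86400 s = 7.27×10^-5 s⁻¹.
Cω = 4.29×10^6 × 7.27×10^-5 = 312 W/(m²·K).
Amplitude A = F₀ / (Cω) = 249.2 / 312 = 0.799 K.

0.80 K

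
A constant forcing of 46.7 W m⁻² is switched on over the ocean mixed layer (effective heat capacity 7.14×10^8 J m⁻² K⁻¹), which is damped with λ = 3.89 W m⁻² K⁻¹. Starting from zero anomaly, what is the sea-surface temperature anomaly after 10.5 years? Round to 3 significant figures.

Areal heat capacity C = 7.14×10^8 J m⁻² K⁻¹ (given).
τ = C / λ = 7.14×10^8 / 3.89 = 1.84×10^8 s.
Equilibrium anomaly ΔT_eq = F / λ = 46.7 / 3.89 = 12.0 K.
t = 10.5 years = 3.31×10^8 s, so t/τ = 1.81.
ΔT(t) = ΔT_eq (1 − e^(−t/τ)) = 12.0 × (1 − e^−1.81) = 10.0 K.

10.0 K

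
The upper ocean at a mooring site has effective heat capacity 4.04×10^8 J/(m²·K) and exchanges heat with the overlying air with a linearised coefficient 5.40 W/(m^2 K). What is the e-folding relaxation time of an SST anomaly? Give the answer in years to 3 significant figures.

Areal heat capacity C = 4.04×10^8 J/(m²·K) (given).
Relaxation time τ = C / λ = 4.04×10^8 / 5.40 = 7.48×10^7 s.
In years: 7.48×10^7 s / (3.156×10^7 s/year) = 2.37 years.

2.37 years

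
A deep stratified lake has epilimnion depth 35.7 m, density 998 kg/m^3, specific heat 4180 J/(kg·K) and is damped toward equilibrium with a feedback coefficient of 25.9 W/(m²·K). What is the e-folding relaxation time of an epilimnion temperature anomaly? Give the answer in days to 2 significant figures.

67 days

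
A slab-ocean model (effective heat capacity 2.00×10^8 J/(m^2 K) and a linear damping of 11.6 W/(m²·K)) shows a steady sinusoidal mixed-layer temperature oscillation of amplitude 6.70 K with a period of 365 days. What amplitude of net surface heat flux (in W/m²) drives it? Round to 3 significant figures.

278

Areal heat capacity C = 2.00×10^8 J/(m^2 K) (given).
ω = 2π / 3.15×10^7 s = 1.99×10^-7 s⁻¹.
√((Cω)² + λ²) = √((39.8)² + 11.6²) = 41.5 W/(m²·K).
F₀ = A × √((Cω)²+λ²) = 6.70 × 41.5 = 278 W/m².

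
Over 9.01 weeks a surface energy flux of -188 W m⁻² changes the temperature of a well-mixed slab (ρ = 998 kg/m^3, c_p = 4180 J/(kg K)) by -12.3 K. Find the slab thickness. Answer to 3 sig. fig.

20.0 m

Heat input Q = F Δt = -188 × 5.45×10^6 s = -1.02×10^9 J/m².
Required areal heat capacity C = Q / ΔT = 8.33×10^7 J/(m²·K).
Depth D = C / (ρ c_p) = 8.33×10^7 / (998 × 4180) = 20.0 m.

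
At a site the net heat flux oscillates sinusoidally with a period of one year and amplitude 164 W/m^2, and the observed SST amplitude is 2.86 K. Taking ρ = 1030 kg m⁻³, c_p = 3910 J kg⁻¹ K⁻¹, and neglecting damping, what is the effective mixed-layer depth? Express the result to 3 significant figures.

71.5 m

ω = 2π / 3.15×10^7 s = 1.99×10^-7 s⁻¹.
Required C = F₀ / (A ω) = 164 / (2.86 × 1.99×10^-7) = 2.88×10^8 J/(m²·K).
D = C / (ρ c_p) = 2.88×10^8 / (1030 × 3910) = 71.5 m.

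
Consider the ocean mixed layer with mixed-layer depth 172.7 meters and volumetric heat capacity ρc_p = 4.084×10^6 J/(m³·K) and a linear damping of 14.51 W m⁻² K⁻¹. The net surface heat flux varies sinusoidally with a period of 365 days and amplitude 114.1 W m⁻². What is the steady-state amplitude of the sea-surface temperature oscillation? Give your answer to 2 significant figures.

Areal heat capacity C = ρc_p × D = 4.084×10^6 × 172.7 = 7.05×10^8 J m⁻² K⁻¹.
Angular frequency ω = 2π / T = 2π / 3.15×10^7 s = 1.99×10^-7 s⁻¹.
√((Cω)² + λ²) = √((141)² + 14.51²) = 141 W/(m²·K).
Amplitude A = F₀ / √((Cω)²+λ²) = 114.1 / 141 = 0.808 K.

0.81 K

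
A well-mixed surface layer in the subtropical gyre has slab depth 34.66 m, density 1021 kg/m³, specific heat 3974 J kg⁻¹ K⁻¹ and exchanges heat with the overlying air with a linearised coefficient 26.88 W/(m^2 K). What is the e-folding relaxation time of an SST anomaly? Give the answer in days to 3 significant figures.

Areal heat capacity C = ρ c_p D = 1021 × 3974 × 34.66 = 1.41×10^8 J m⁻² K⁻¹.
Relaxation time τ = C / λ = 1.41×10^8 / 26.88 = 5.23×10^6 s.
In days: 5.23×10^6 s / (86400 s/day) = 60.6 days.

60.6 days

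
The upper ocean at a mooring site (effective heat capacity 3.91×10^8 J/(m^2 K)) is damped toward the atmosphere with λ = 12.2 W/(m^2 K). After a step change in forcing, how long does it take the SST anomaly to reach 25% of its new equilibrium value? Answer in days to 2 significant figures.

Areal heat capacity C = 3.91×10^8 J/(m^2 K) (given).
τ = C / λ = 3.91×10^8 / 12.2 = 3.20×10^7 s.
Fraction reached: 1 − e^(−t/τ) = 0.25 ⇒ t = −τ ln(1 − 0.25) = τ × 0.288.
t = 9.22×10^6 s = 107 days.

110 days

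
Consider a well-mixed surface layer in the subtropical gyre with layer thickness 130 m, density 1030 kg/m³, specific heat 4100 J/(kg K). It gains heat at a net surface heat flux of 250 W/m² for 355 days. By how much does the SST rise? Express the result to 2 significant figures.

14 K

Areal heat capacity C = ρ c_p D = 1030 × 4100 × 130 = 5.49×10^8 J/(m²·K).
Net heat input Q = F Δt = 250 × (355 days × 86400 s/day) = 7.67×10^9 J/m².
ΔT = Q / C = 7.67×10^9 / 5.49×10^8 = 14.0 K.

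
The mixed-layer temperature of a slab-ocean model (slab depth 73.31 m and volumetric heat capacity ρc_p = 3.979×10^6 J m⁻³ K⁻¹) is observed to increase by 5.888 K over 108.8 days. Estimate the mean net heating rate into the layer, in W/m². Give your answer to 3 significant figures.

Areal heat capacity C = ρc_p × D = 3.979×10^6 × 73.31 = 2.92×10^8 J m⁻² K⁻¹.
Required heat per unit area: Q = C ΔT = 2.92×10^8 × 5.888 = 1.72×10^9 J/m².
Flux F = Q / Δt = 1.72×10^9 / 9.40×10^6 s = 183 W/m².

183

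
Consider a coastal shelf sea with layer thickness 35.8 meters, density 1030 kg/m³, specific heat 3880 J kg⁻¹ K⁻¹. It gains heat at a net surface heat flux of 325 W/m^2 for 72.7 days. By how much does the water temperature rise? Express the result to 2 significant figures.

Areal heat capacity C = ρ c_p D = 1030 × 3880 × 35.8 = 1.43×10^8 J/(m^2 K).
Net heat input Q = F Δt = 325 × (72.7 days × 86400 s/day) = 2.04×10^9 J/m².
ΔT = Q / C = 2.04×10^9 / 1.43×10^8 = 14.3 K.

14 K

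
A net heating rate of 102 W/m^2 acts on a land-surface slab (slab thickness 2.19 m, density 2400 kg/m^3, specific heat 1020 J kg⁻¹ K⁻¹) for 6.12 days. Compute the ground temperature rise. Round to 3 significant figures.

Areal heat capacity C = ρ c_p D = 2400 × 1020 × 2.19 = 5.36×10^6 J/(m^2 K).
Net heat input Q = F Δt = 102 × (6.12 days × 86400 s/day) = 5.39×10^7 J/m².
ΔT = Q / C = 5.39×10^7 / 5.36×10^6 = 10.1 K.

10.1 K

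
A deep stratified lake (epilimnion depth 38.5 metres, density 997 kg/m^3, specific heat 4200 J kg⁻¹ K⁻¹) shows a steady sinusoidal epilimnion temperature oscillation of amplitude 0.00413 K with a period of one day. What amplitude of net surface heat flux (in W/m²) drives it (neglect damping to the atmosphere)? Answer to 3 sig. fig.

48.4

Areal heat capacity C = ρ c_p D = 997 × 4200 × 38.5 = 1.61×10^8 J m⁻² K⁻¹.
ω = 2π / 86400 s = 7.27×10^-5 s⁻¹.
Cω = 1.61×10^8 × 7.27×10^-5 = 11700 W/(m²·K).
F₀ = A × Cω = 0.00413 × 11700 = 48.4 W/m².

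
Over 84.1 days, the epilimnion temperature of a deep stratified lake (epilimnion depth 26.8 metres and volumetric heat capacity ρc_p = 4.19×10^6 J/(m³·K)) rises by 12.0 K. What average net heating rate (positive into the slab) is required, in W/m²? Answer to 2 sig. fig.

Areal heat capacity C = ρc_p × D = 4.19×10^6 × 26.8 = 1.12×10^8 J/(m²·K).
Required heat per unit area: Q = C ΔT = 1.12×10^8 × 12.0 = 1.35×10^9 J/m².
Flux F = Q / Δt = 1.35×10^9 / 7.27×10^6 s = 185 W/m².

190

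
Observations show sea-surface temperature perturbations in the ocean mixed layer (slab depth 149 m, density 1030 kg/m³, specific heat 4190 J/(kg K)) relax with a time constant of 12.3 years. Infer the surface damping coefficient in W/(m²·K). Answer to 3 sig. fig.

1.66

Areal heat capacity C = ρ c_p D = 1030 × 4190 × 149 = 6.43×10^8 J/(m^2 K).
τ = 12.3 years = 3.88×10^8 s.
λ = C / τ = 6.43×10^8 / 3.88×10^8 = 1.66 W/(m²·K).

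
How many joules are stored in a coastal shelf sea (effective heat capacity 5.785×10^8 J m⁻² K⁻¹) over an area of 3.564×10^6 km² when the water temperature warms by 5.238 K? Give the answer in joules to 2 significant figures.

1.1×10^22 J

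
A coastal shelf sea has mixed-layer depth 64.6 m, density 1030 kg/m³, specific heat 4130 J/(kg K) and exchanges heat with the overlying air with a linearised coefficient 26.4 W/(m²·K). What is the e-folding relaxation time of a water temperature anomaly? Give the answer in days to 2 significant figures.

120 days

Areal heat capacity C = ρ c_p D = 1030 × 4130 × 64.6 = 2.75×10^8 J m⁻² K⁻¹.
Relaxation time τ = C / λ = 2.75×10^8 / 26.4 = 1.04×10^7 s.
In days: 1.04×10^7 s / (86400 s/day) = 120 days.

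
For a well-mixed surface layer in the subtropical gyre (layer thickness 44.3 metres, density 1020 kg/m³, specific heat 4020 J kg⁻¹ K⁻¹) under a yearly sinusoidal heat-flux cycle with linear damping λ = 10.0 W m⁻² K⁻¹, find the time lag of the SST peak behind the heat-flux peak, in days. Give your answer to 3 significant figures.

75.6 days

Areal heat capacity C = ρ c_p D = 1020 × 4020 × 44.3 = 1.82×10^8 J/(m^2 K).
ω = 2π / 3.15×10^7 s = 1.99×10^-7 s⁻¹.
Phase lag φ = arctan(Cω/λ) = arctan(36.2/10.0) = 1.30 rad.
Time lag = φ / ω = 1.30 / 1.99×10^-7 = 6.53×10^6 s = 75.6 days.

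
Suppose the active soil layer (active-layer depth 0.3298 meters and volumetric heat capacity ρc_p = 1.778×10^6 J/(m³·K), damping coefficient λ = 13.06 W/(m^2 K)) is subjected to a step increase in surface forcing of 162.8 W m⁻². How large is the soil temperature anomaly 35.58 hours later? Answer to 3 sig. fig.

11.7 K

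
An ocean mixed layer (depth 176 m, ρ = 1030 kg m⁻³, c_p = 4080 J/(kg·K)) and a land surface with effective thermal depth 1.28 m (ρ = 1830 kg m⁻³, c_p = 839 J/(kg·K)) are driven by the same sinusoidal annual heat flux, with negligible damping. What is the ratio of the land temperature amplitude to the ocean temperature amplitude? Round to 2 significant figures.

380

C_ocean = 1030 × 4080 × 176 = 7.40×10^8 J/(m²·K).
C_land = 1830 × 839 × 1.28 = 1.97×10^6 J/(m²·K).
Undamped amplitude ∝ 1/C, so A_land/A_ocean = C_ocean/C_land = 376.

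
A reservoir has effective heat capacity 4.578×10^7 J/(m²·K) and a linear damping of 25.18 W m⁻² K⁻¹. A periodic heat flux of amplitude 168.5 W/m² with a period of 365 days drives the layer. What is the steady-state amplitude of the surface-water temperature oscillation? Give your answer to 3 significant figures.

6.29 K

Areal heat capacity C = 4.578×10^7 J/(m²·K) (given).
Angular frequency ω = 2π / T = 2π / 3.15×10^7 s = 1.99×10^-7 s⁻¹.
√((Cω)² + λ²) = √((9.12)² + 25.18²) = 26.8 W/(m²·K).
Amplitude A = F₀ / √((Cω)²+λ²) = 168.5 / 26.8 = 6.29 K.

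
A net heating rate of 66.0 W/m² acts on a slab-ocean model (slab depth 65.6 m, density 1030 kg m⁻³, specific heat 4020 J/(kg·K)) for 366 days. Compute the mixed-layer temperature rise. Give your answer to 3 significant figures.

7.68 K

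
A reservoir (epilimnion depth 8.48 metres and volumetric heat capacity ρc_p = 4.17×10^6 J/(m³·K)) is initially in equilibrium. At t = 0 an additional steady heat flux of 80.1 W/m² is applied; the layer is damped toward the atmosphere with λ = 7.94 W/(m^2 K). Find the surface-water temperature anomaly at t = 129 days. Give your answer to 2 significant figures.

Areal heat capacity C = ρc_p × D = 4.17×10^6 × 8.48 = 3.54×10^7 J m⁻² K⁻¹.
τ = C / λ = 3.54×10^7 / 7.94 = 4.45×10^6 s.
Equilibrium anomaly ΔT_eq = F / λ = 80.1 / 7.94 = 10.1 K.
t = 129 days = 1.11×10^7 s, so t/τ = 2.50.
ΔT(t) = ΔT_eq (1 − e^(−t/τ)) = 10.1 × (1 − e^−2.50) = 9.26 K.

9.3 K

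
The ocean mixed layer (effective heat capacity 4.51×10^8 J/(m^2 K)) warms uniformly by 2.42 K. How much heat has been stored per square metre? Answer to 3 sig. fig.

1.09×10^9

Areal heat capacity C = 4.51×10^8 J/(m^2 K) (given).
ΔQ = C ΔT = 4.51×10^8 × 2.42 = 1.09×10^9 J/m².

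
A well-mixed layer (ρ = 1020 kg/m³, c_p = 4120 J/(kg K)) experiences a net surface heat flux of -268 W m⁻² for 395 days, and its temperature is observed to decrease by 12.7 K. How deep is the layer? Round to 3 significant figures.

Heat input Q = F Δt = -268 × 3.41×10^7 s = -9.15×10^9 J/m².
Required areal heat capacity C = Q / ΔT = 7.20×10^8 J/(m²·K).
Depth D = C / (ρ c_p) = 7.20×10^8 / (1020 × 4120) = 171 m.

171 m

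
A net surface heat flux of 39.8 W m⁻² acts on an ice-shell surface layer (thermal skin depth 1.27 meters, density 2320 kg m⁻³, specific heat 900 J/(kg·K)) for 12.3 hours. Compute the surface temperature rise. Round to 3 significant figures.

0.665 K

Areal heat capacity C = ρ c_p D = 2320 × 900 × 1.27 = 2.65×10^6 J/(m^2 K).
Net heat input Q = F Δt = 39.8 × (12.3 hours × 3600 s/hour) = 1.76×10^6 J/m².
ΔT = Q / C = 1.76×10^6 / 2.65×10^6 = 0.665 K.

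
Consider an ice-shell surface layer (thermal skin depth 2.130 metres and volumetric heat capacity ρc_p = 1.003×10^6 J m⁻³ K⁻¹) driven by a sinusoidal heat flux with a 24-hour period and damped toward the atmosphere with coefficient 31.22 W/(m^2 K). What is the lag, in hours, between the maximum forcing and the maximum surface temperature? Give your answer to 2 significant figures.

Areal heat capacity C = ρc_p × D = 1.003×10^6 × 2.130 = 2.14×10^6 J/(m^2 K).
ω = 2π / 86400 s = 7.27×10^-5 s⁻¹.
Phase lag φ = arctan(Cω/λ) = arctan(155/31.22) = 1.37 rad.
Time lag = φ / ω = 1.37 / 7.27×10^-5 = 18900 s = 5.24 hours.

5.2 hours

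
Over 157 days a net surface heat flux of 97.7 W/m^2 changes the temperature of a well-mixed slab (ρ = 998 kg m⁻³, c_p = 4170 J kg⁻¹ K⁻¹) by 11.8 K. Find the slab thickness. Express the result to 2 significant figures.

Heat input Q = F Δt = 97.7 × 1.36×10^7 s = 1.33×10^9 J/m².
Required areal heat capacity C = Q / ΔT = 1.12×10^8 J/(m²·K).
Depth D = C / (ρ c_p) = 1.12×10^8 / (998 × 4170) = 27.0 m.

27 m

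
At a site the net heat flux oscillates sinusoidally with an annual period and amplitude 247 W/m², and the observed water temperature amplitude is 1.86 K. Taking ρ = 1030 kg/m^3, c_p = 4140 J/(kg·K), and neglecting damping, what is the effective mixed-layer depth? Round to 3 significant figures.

156 m

ω = 2π / 3.15×10^7 s = 1.99×10^-7 s⁻¹.
Required C = F₀ / (A ω) = 247 / (1.86 × 1.99×10^-7) = 6.67×10^8 J/(m²·K).
D = C / (ρ c_p) = 6.67×10^8 / (1030 × 4140) = 156 m.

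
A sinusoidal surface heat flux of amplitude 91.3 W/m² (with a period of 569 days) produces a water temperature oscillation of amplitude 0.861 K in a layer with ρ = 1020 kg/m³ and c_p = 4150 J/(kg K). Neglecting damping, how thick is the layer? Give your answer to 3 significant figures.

196 m

ω = 2π / 4.92×10^7 s = 1.28×10^-7 s⁻¹.
Required C = F₀ / (A ω) = 91.3 / (0.861 × 1.28×10^-7) = 8.30×10^8 J/(m²·K).
D = C / (ρ c_p) = 8.30×10^8 / (1020 × 4150) = 196 m.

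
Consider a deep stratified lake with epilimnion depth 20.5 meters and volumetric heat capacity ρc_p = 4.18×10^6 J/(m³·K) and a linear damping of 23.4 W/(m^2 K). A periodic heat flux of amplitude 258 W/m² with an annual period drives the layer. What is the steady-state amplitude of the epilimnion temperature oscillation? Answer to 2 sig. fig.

Areal heat capacity C = ρc_p × D = 4.18×10^6 × 20.5 = 8.57×10^7 J/(m^2 K).
Angular frequency ω = 2π / T = 2π / 3.15×10^7 s = 1.99×10^-7 s⁻¹.
√((Cω)² + λ²) = √((17.1)² + 23.4²) = 29.0 W/(m²·K).
Amplitude A = F₀ / √((Cω)²+λ²) = 258 / 29.0 = 8.91 K.

8.9 K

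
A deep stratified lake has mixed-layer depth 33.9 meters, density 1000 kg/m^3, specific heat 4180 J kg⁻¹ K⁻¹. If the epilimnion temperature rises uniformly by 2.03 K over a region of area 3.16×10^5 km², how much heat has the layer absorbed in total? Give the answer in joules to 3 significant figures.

9.09×10^19 J

Areal heat capacity C = ρ c_p D = 1000 × 4180 × 33.9 = 1.42×10^8 J/(m^2 K).
Heat per unit area: q = C ΔT = 1.42×10^8 × 2.03 = 2.88×10^8 J/m².
Total heat: Q = q × A = 2.88×10^8 × (3.16×10^5 × 10⁶ m²) = 9.09×10^19 J.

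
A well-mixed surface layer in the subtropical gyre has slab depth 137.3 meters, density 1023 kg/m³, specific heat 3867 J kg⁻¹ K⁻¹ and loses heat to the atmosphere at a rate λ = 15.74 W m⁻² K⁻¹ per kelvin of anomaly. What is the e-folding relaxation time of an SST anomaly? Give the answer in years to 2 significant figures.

1.1 years

Areal heat capacity C = ρ c_p D = 1023 × 3867 × 137.3 = 5.43×10^8 J m⁻² K⁻¹.
Relaxation time τ = C / λ = 5.43×10^8 / 15.74 = 3.45×10^7 s.
In years: 3.45×10^7 s / (3.156×10^7 s/year) = 1.09 years.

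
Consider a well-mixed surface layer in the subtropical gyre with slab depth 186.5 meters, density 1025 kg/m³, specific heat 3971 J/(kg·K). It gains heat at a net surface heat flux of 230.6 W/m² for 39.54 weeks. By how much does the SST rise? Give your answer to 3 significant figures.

Areal heat capacity C = ρ c_p D = 1025 × 3971 × 186.5 = 7.59×10^8 J m⁻² K⁻¹.
Net heat input Q = F Δt = 230.6 × (39.54 weeks × 6.048×10^5 s/week) = 5.51×10^9 J/m².
ΔT = Q / C = 5.51×10^9 / 7.59×10^8 = 7.26 K.

7.26 K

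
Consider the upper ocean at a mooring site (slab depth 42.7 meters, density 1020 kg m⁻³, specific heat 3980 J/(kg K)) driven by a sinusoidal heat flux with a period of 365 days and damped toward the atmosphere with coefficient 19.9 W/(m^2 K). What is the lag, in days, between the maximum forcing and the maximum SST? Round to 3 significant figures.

60.9 days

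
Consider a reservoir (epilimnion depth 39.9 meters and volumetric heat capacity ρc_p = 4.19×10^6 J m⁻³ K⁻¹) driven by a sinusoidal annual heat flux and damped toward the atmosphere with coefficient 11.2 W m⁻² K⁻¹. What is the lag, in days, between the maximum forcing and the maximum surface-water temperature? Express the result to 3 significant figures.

Areal heat capacity C = ρc_p × D = 4.19×10^6 × 39.9 = 1.67×10^8 J/(m^2 K).
ω = 2π / 3.15×10^7 s = 1.99×10^-7 s⁻¹.
Phase lag φ = arctan(Cω/λ) = arctan(33.3/11.2) = 1.25 rad.
Time lag = φ / ω = 1.25 / 1.99×10^-7 = 6.26×10^6 s = 72.4 days.

72.4 days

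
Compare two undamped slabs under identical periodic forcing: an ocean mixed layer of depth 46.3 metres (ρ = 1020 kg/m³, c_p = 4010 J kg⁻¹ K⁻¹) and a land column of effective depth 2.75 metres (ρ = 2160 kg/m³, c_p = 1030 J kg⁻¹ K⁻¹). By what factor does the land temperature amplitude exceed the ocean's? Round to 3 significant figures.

C_ocean = 1020 × 4010 × 46.3 = 1.89×10^8 J/(m²·K).
C_land = 2160 × 1030 × 2.75 = 6.12×10^6 J/(m²·K).
Undamped amplitude ∝ 1/C, so A_land/A_ocean = C_ocean/C_land = 31.0.

31.0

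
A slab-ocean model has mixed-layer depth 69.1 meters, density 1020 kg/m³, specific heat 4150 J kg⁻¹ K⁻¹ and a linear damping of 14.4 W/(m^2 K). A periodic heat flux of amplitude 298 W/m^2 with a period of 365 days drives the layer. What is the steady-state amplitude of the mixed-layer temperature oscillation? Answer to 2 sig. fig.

5.0 K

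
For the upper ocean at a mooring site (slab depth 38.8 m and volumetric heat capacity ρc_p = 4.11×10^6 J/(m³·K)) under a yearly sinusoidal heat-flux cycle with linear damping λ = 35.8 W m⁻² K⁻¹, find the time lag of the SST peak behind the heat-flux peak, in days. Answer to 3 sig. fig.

Areal heat capacity C = ρc_p × D = 4.11×10^6 × 38.8 = 1.59×10^8 J/(m²·K).
ω = 2π / 3.15×10^7 s = 1.99×10^-7 s⁻¹.
Phase lag φ = arctan(Cω/λ) = arctan(31.8/35.8) = 0.726 rad.
Time lag = φ / ω = 0.726 / 1.99×10^-7 = 3.64×10^6 s = 42.2 days.

42.2 days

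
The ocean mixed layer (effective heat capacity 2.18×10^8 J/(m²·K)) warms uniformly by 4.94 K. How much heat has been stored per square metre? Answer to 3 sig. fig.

1.08×10^9

Areal heat capacity C = 2.18×10^8 J/(m²·K) (given).
ΔQ = C ΔT = 2.18×10^8 × 4.94 = 1.08×10^9 J/m².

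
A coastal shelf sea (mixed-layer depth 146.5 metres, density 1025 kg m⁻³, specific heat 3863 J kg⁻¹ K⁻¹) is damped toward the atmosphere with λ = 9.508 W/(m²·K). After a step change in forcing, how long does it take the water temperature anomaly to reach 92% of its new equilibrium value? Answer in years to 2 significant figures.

Areal heat capacity C = ρ c_p D = 1025 × 3863 × 146.5 = 5.80×10^8 J/(m²·K).
τ = C / λ = 5.80×10^8 / 9.508 = 6.10×10^7 s.
Fraction reached: 1 − e^(−t/τ) = 0.92 ⇒ t = −τ ln(1 − 0.92) = τ × 2.53.
t = 1.54×10^8 s = 4.88 years.

4.9 years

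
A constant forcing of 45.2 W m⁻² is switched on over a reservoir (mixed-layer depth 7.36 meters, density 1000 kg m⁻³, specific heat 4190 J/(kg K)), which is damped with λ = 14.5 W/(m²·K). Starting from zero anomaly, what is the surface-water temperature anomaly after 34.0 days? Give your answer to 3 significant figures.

Areal heat capacity C = ρ c_p D = 1000 × 4190 × 7.36 = 3.08×10^7 J/(m²·K).
τ = C / λ = 3.08×10^7 / 14.5 = 2.13×10^6 s.
Equilibrium anomaly ΔT_eq = F / λ = 45.2 / 14.5 = 3.12 K.
t = 34.0 days = 2.94×10^6 s, so t/τ = 1.38.
ΔT(t) = ΔT_eq (1 − e^(−t/τ)) = 3.12 × (1 − e^−1.38) = 2.33 K.

2.33 K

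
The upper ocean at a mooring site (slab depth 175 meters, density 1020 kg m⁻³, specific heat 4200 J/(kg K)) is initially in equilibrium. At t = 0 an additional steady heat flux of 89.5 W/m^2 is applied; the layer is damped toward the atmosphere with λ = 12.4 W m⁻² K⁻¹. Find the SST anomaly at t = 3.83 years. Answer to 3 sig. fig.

6.24 K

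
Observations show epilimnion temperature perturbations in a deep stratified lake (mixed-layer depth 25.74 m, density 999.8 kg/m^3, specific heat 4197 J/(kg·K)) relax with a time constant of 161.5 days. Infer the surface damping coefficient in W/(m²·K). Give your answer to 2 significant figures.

7.7

Areal heat capacity C = ρ c_p D = 999.8 × 4197 × 25.74 = 1.08×10^8 J/(m²·K).
τ = 161.5 days = 1.40×10^7 s.
λ = C / τ = 1.08×10^8 / 1.40×10^7 = 7.74 W/(m²·K).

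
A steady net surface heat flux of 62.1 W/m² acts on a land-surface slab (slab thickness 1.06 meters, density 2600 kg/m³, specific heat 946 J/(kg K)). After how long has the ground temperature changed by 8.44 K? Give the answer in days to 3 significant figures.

4.10 days

Areal heat capacity C = ρ c_p D = 2600 × 946 × 1.06 = 2.61×10^6 J/(m²·K).
Time required: Δt = C ΔT / F = 2.61×10^6 × 8.44 / 62.1 = 3.54×10^5 s.
In days: 3.54×10^5 s / (86400 s/day) = 4.10 days.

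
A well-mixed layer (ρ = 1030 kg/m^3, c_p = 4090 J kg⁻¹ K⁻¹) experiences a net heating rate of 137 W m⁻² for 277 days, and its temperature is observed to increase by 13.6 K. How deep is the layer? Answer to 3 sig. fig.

57.2 m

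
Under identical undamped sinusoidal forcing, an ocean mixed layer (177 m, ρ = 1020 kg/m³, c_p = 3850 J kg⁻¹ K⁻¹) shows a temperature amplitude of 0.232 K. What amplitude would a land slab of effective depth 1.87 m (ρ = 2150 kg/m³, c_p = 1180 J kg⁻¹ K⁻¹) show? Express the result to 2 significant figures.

C_ocean = 6.95×10^8 J/(m²·K); C_land = 4.74×10^6 J/(m²·K).
A ∝ 1/C ⇒ A_land = A_ocean × C_ocean/C_land = 0.232 × 147 = 34.0 K.

34 K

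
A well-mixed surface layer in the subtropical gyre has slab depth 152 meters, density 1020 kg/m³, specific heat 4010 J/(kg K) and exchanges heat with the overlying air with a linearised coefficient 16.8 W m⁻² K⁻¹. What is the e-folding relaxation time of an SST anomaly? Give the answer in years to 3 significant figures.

1.17 years

Areal heat capacity C = ρ c_p D = 1020 × 4010 × 152 = 6.22×10^8 J m⁻² K⁻¹.
Relaxation time τ = C / λ = 6.22×10^8 / 16.8 = 3.70×10^7 s.
In years: 3.70×10^7 s / (3.156×10^7 s/year) = 1.17 years.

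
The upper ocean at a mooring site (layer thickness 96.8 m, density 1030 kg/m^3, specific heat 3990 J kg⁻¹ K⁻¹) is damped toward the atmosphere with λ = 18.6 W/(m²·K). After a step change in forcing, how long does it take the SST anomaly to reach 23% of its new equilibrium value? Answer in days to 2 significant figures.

65 days

Areal heat capacity C = ρ c_p D = 1030 × 3990 × 96.8 = 3.98×10^8 J/(m^2 K).
τ = C / λ = 3.98×10^8 / 18.6 = 2.14×10^7 s.
Fraction reached: 1 − e^(−t/τ) = 0.23 ⇒ t = −τ ln(1 − 0.23) = τ × 0.261.
t = 5.59×10^6 s = 64.7 days.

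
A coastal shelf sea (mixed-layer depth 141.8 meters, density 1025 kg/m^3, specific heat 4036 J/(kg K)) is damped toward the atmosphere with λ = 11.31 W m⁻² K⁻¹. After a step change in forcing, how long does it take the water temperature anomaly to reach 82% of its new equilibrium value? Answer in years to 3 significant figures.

Areal heat capacity C = ρ c_p D = 1025 × 4036 × 141.8 = 5.87×10^8 J m⁻² K⁻¹.
τ = C / λ = 5.87×10^8 / 11.31 = 5.19×10^7 s.
Fraction reached: 1 − e^(−t/τ) = 0.82 ⇒ t = −τ ln(1 − 0.82) = τ × 1.71.
t = 8.89×10^7 s = 2.82 years.

2.82 years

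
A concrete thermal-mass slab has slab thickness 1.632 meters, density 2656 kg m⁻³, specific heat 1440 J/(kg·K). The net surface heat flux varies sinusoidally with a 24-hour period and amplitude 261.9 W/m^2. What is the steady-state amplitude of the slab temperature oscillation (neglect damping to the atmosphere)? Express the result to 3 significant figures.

0.577 K

Areal heat capacity C = ρ c_p D = 2656 × 1440 × 1.632 = 6.24×10^6 J/(m^2 K).
Angular frequency ω = 2π / T = 2π / 86400 s = 7.27×10^-5 s⁻¹.
Cω = 6.24×10^6 × 7.27×10^-5 = 454 W/(m²·K).
Amplitude A = F₀ / (Cω) = 261.9 / 454 = 0.577 K.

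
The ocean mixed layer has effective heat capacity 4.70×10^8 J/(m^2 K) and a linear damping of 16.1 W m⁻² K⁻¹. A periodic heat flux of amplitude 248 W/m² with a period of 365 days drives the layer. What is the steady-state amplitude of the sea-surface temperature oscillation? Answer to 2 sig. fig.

Areal heat capacity C = 4.70×10^8 J/(m^2 K) (given).
Angular frequency ω = 2π / T = 2π / 3.15×10^7 s = 1.99×10^-7 s⁻¹.
√((Cω)² + λ²) = √((93.6)² + 16.1²) = 95.0 W/(m²·K).
Amplitude A = F₀ / √((Cω)²+λ²) = 248 / 95.0 = 2.61 K.

2.6 K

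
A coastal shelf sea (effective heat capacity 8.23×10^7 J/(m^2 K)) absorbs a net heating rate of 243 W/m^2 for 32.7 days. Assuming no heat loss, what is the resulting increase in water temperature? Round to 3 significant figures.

8.34 K

Areal heat capacity C = 8.23×10^7 J/(m^2 K) (given).
Net heat input Q = F Δt = 243 × (32.7 days × 86400 s/day) = 6.87×10^8 J/m².
ΔT = Q / C = 6.87×10^8 / 8.23×10^7 = 8.34 K.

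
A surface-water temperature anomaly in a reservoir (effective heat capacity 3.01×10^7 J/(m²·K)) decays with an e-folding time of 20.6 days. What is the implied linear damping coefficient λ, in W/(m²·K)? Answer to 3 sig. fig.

16.9

Areal heat capacity C = 3.01×10^7 J/(m²·K) (given).
τ = 20.6 days = 1.78×10^6 s.
λ = C / τ = 3.01×10^7 / 1.78×10^6 = 16.9 W/(m²·K).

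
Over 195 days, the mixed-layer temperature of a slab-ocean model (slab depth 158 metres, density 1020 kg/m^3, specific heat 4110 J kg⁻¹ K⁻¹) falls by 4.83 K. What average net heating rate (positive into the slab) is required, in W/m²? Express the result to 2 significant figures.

Areal heat capacity C = ρ c_p D = 1020 × 4110 × 158 = 6.62×10^8 J m⁻² K⁻¹.
Required heat per unit area: Q = C ΔT = 6.62×10^8 × -4.83 = -3.20×10^9 J/m².
Flux F = Q / Δt = -3.20×10^9 / 1.68×10^7 s = -190 W/m².

-190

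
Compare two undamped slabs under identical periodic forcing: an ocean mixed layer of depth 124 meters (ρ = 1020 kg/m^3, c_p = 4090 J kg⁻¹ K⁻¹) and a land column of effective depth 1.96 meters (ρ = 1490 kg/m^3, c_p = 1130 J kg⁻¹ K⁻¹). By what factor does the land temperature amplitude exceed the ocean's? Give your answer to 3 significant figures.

157

C_ocean = 1020 × 4090 × 124 = 5.17×10^8 J/(m²·K).
C_land = 1490 × 1130 × 1.96 = 3.30×10^6 J/(m²·K).
Undamped amplitude ∝ 1/C, so A_land/A_ocean = C_ocean/C_land = 157.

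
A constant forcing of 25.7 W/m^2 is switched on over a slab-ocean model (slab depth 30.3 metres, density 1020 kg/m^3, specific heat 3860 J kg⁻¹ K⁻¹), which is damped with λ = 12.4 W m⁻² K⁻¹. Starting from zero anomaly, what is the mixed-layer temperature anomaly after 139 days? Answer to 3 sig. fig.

1.48 K

Areal heat capacity C = ρ c_p D = 1020 × 3860 × 30.3 = 1.19×10^8 J m⁻² K⁻¹.
τ = C / λ = 1.19×10^8 / 12.4 = 9.62×10^6 s.
Equilibrium anomaly ΔT_eq = F / λ = 25.7 / 12.4 = 2.07 K.
t = 139 days = 1.20×10^7 s, so t/τ = 1.25.
ΔT(t) = ΔT_eq (1 − e^(−t/τ)) = 2.07 × (1 − e^−1.25) = 1.48 K.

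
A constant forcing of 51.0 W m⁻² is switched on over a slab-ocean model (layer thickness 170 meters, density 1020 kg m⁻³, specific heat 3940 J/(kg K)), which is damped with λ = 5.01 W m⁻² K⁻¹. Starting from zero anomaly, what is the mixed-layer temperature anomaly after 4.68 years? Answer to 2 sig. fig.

6.7 K

Areal heat capacity C = ρ c_p D = 1020 × 3940 × 170 = 6.83×10^8 J/(m²·K).
τ = C / λ = 6.83×10^8 / 5.01 = 1.36×10^8 s.
Equilibrium anomaly ΔT_eq = F / λ = 51.0 / 5.01 = 10.2 K.
t = 4.68 years = 1.48×10^8 s, so t/τ = 1.08.
ΔT(t) = ΔT_eq (1 − e^(−t/τ)) = 10.2 × (1 − e^−1.08) = 6.73 K.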